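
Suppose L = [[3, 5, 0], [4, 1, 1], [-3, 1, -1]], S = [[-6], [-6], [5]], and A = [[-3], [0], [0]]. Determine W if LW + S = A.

LW = A − S = [[3], [6], [-5]].
Left-multiplying both sides by L⁻¹ gives W = L⁻¹(A − S).
L has determinant -1; L⁻¹ = [[2, -5, -5], [-1, 3, 3], [-7, 18, 17]].
W = L⁻¹(A − S) = [[1], [0], [2]].

W = [[1], [0], [2]]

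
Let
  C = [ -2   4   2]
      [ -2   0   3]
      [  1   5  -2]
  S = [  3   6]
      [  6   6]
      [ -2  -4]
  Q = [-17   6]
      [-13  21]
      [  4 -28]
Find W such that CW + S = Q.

W = [[5, -3], [-1, -3], [-3, 3]]

CW = Q − S = [[-20, 0], [-19, 15], [6, -24]].
Left-multiplying both sides by C⁻¹ gives W = C⁻¹(Q − S).
det C = 6; the adjugate gives C⁻¹ = [[-5/2, 3, 2], [-1/6, 1/3, 1/3], [-5/3, 7/3, 4/3]].
W = C⁻¹(Q − S) = [[5, -3], [-1, -3], [-3, 3]].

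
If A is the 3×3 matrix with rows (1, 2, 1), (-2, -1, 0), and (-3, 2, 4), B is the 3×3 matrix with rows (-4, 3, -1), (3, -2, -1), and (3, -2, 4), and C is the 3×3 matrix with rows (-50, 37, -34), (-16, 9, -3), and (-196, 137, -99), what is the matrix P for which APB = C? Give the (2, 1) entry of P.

Left-multiply by A⁻¹ and right-multiply by B⁻¹: P = A⁻¹CB⁻¹.
A has determinant 5; A⁻¹ = [[-4/5, -6/5, 1/5], [8/5, 7/5, -2/5], [-7/5, -8/5, 3/5]].
det B = -5, so B⁻¹ = [[2, 2, 1], [3, 13/5, 7/5], [0, -1/5, 1/5]].
A⁻¹C = [[20, -13, 11], [-24, 17, -19], [-22, 16, -7]].
P = (A⁻¹C)B⁻¹ = [[1, 4, 4], [3, 0, -4], [4, -1, -1]].

3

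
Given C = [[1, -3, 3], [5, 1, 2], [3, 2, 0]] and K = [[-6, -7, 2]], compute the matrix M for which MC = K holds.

Right-multiplying both sides by C⁻¹ gives M = KC⁻¹.
C has determinant -1; C⁻¹ = [[4, -6, 9], [-6, 9, -13], [-7, 11, -16]].
M = KC⁻¹ = [[-6, -7, 2]] · [[4, -6, 9], [-6, 9, -13], [-7, 11, -16]] = [[4, -5, 5]].

M = [[4, -5, 5]]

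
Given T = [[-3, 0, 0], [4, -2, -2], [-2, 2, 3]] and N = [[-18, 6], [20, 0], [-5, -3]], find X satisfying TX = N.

T is on the left of X, so left-multiply by T⁻¹: X = T⁻¹N.
det T = 6; the adjugate gives T⁻¹ = [[-1/3, 0, 0], [-4/3, -3/2, -1], [2/3, 1, 1]].
X = T⁻¹N = [[-1/3, 0, 0], [-4/3, -3/2, -1], [2/3, 1, 1]] · [[-18, 6], [20, 0], [-5, -3]] = [[6, -2], [-1, -5], [3, 1]].

X = [[6, -2], [-1, -5], [3, 1]]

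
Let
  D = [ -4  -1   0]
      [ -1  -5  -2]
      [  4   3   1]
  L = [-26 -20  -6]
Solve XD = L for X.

Right-multiplying both sides by D⁻¹ gives X = LD⁻¹.
det D = 3, so D⁻¹ = [[1/3, 1/3, 2/3], [-7/3, -4/3, -8/3], [17/3, 8/3, 19/3]].
X = LD⁻¹ = [[-26, -20, -6]] · [[1/3, 1/3, 2/3], [-7/3, -4/3, -8/3], [17/3, 8/3, 19/3]] = [[4, 2, -2]].

X = [[4, 2, -2]]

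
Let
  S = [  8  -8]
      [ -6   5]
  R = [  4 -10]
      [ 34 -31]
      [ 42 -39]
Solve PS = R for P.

Since S sits to the right of P, P = RS⁻¹.
det S = -8, so S⁻¹ = [[-5/8, -1], [-3/4, -1]].
P = RS⁻¹ = [[4, -10], [34, -31], [42, -39]] · [[-5/8, -1], [-3/4, -1]] = [[5, 6], [2, -3], [3, -3]].

P = [[5, 6], [2, -3], [3, -3]]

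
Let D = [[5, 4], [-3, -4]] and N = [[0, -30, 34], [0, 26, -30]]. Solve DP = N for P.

Left-multiplying both sides by D⁻¹ gives P = D⁻¹N.
det D = -8; the adjugate gives D⁻¹ = [[1/2, 1/2], [-3/8, -5/8]].
P = D⁻¹N = [[1/2, 1/2], [-3/8, -5/8]] · [[0, -30, 34], [0, 26, -30]] = [[0, -2, 2], [0, -5, 6]].

P = [[0, -2, 2], [0, -5, 6]]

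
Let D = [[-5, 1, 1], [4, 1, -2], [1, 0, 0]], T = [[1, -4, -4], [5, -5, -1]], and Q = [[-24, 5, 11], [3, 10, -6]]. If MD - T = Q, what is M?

M = [[3, -2, 0], [1, 4, -3]]

MD = Q + T = [[-23, 1, 7], [8, 5, -7]].
D is on the right of M, so right-multiply by D⁻¹: M = (Q + T)D⁻¹.
D has determinant -3; D⁻¹ = [[0, 0, 1], [2/3, 1/3, 2], [1/3, -1/3, 3]].
M = (Q + T)D⁻¹ = [[3, -2, 0], [1, 4, -3]].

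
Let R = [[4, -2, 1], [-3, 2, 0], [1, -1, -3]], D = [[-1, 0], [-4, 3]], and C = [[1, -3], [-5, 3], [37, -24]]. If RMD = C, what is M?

M = [[3, -3], [5, -4], [1, 3]]

M = R⁻¹CD⁻¹ (apply R⁻¹ on the left and D⁻¹ on the right).
det R = -5, so R⁻¹ = [[6/5, 7/5, 2/5], [9/5, 13/5, 3/5], [-1/5, -2/5, -2/5]].
det D = -3; the adjugate gives D⁻¹ = [[-1, 0], [-4/3, 1/3]].
R⁻¹C = [[9, -9], [11, -12], [-13, 9]].
M = (R⁻¹C)D⁻¹ = [[3, -3], [5, -4], [1, 3]].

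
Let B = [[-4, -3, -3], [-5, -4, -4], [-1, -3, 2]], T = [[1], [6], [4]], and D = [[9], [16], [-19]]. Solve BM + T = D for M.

BM = D − T = [[8], [10], [-23]].
B is on the left of M, so left-multiply by B⁻¹: M = B⁻¹(D − T).
det B = 5; the adjugate gives B⁻¹ = [[-4, 3, 0], [14/5, -11/5, -1/5], [11/5, -9/5, 1/5]].
M = B⁻¹(D − T) = [[-2], [5], [-5]].

M = [[-2], [5], [-5]]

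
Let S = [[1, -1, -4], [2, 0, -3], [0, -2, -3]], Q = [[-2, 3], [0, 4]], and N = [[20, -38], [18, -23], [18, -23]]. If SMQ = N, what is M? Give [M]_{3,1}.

Left-multiply by S⁻¹ and right-multiply by Q⁻¹: M = S⁻¹NQ⁻¹.
S has determinant 4; S⁻¹ = [[-3/2, 5/4, 3/4], [3/2, -3/4, -5/4], [-1, 1/2, 1/2]].
det Q = -8, so Q⁻¹ = [[-1/2, 3/8], [0, 1/4]].
S⁻¹N = [[6, 11], [-6, -11], [-2, 15]].
M = (S⁻¹N)Q⁻¹ = [[-3, 5], [3, -5], [1, 3]].

1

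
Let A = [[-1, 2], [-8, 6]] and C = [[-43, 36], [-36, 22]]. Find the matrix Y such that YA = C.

Y = [[3, 5], [-4, 5]]

Since A sits to the right of Y, Y = CA⁻¹.
det A = 10, so A⁻¹ = [[3/5, -1/5], [4/5, -1/10]].
Y = CA⁻¹ = [[-43, 36], [-36, 22]] · [[3/5, -1/5], [4/5, -1/10]] = [[3, 5], [-4, 5]].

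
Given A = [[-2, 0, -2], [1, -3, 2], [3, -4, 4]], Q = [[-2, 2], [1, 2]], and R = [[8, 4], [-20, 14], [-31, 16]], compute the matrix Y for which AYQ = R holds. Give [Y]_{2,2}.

Y = A⁻¹RQ⁻¹ (apply A⁻¹ on the left and Q⁻¹ on the right).
det A = -2, so A⁻¹ = [[2, -4, 3], [-1, 1, -1], [-5/2, 4, -3]].
det Q = -6; the adjugate gives Q⁻¹ = [[-1/3, 1/3], [1/6, 1/3]].
A⁻¹R = [[3, 0], [3, -6], [-7, -2]].
Y = (A⁻¹R)Q⁻¹ = [[-1, 1], [-2, -1], [2, -3]].

-1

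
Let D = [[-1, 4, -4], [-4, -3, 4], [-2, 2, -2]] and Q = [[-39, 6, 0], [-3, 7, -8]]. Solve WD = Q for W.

W = [[3, 6, 6], [-1, -1, 4]]

D is on the right of W, so right-multiply by D⁻¹: W = QD⁻¹.
D has determinant -6; D⁻¹ = [[1/3, 0, -2/3], [8/3, 1, -10/3], [7/3, 1, -19/6]].
W = QD⁻¹ = [[-39, 6, 0], [-3, 7, -8]] · [[1/3, 0, -2/3], [8/3, 1, -10/3], [7/3, 1, -19/6]] = [[3, 6, 6], [-1, -1, 4]].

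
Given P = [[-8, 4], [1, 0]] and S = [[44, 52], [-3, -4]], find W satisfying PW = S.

P is on the left of W, so left-multiply by P⁻¹: W = P⁻¹S.
det P = -4; the adjugate gives P⁻¹ = [[0, 1], [1/4, 2]].
W = P⁻¹S = [[0, 1], [1/4, 2]] · [[44, 52], [-3, -4]] = [[-3, -4], [5, 5]].

W = [[-3, -4], [5, 5]]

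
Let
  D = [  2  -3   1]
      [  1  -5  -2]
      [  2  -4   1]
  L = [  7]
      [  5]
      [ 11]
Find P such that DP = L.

P = [[-5], [-4], [5]]

Left-multiplying both sides by D⁻¹ gives P = D⁻¹L.
det D = -5; the adjugate gives D⁻¹ = [[13/5, 1/5, -11/5], [1, 0, -1], [-6/5, -2/5, 7/5]].
P = D⁻¹L = [[13/5, 1/5, -11/5], [1, 0, -1], [-6/5, -2/5, 7/5]] · [[7], [5], [11]] = [[-5], [-4], [5]].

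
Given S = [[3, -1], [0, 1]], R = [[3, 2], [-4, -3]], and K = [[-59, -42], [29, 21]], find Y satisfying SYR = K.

Y = S⁻¹KR⁻¹ (apply S⁻¹ on the left and R⁻¹ on the right).
det S = 3, so S⁻¹ = [[1/3, 1/3], [0, 1]].
R has determinant -1; R⁻¹ = [[3, 2], [-4, -3]].
S⁻¹K = [[-10, -7], [29, 21]].
Y = (S⁻¹K)R⁻¹ = [[-2, 1], [3, -5]].

Y = [[-2, 1], [3, -5]]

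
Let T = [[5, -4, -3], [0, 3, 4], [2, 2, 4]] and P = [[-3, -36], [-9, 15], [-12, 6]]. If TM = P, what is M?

Since T multiplies M on the left, M = T⁻¹P.
T has determinant 6; T⁻¹ = [[2/3, 5/3, -7/6], [4/3, 13/3, -10/3], [-1, -3, 5/2]].
M = T⁻¹P = [[2/3, 5/3, -7/6], [4/3, 13/3, -10/3], [-1, -3, 5/2]] · [[-3, -36], [-9, 15], [-12, 6]] = [[-3, -6], [-3, -3], [0, 6]].

M = [[-3, -6], [-3, -3], [0, 6]]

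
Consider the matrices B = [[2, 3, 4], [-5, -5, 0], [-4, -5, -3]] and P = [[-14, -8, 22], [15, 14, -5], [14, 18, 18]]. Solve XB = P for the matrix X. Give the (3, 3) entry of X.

B is on the right of X, so right-multiply by B⁻¹: X = PB⁻¹.
B has determinant 5; B⁻¹ = [[3, -11/5, 4], [-3, 2, -4], [1, -2/5, 1]].
X = PB⁻¹ = [[-14, -8, 22], [15, 14, -5], [14, 18, 18]] · [[3, -11/5, 4], [-3, 2, -4], [1, -2/5, 1]] = [[4, 6, -2], [-2, -3, -1], [6, -2, 2]].

2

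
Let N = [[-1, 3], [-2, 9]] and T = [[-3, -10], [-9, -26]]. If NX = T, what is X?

X = [[0, 4], [-1, -2]]

N is on the left of X, so left-multiply by N⁻¹: X = N⁻¹T.
det N = -3; the adjugate gives N⁻¹ = [[-3, 1], [-2/3, 1/3]].
X = N⁻¹T = [[-3, 1], [-2/3, 1/3]] · [[-3, -10], [-9, -26]] = [[0, 4], [-1, -2]].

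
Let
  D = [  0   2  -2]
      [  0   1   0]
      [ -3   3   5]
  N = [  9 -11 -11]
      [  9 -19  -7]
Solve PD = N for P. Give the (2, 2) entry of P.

Right-multiplying both sides by D⁻¹ gives P = ND⁻¹.
det D = -6; the adjugate gives D⁻¹ = [[-5/6, 8/3, -1/3], [0, 1, 0], [-1/2, 1, 0]].
P = ND⁻¹ = [[9, -11, -11], [9, -19, -7]] · [[-5/6, 8/3, -1/3], [0, 1, 0], [-1/2, 1, 0]] = [[-2, 2, -3], [-4, -2, -3]].

-2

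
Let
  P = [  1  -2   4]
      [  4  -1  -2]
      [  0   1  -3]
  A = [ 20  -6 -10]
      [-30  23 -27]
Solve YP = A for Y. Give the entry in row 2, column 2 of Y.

-6

Right-multiplying both sides by P⁻¹ gives Y = AP⁻¹.
P has determinant -3; P⁻¹ = [[-5/3, 2/3, -8/3], [-4, 1, -6], [-4/3, 1/3, -7/3]].
Y = AP⁻¹ = [[20, -6, -10], [-30, 23, -27]] · [[-5/3, 2/3, -8/3], [-4, 1, -6], [-4/3, 1/3, -7/3]] = [[4, 4, 6], [-6, -6, 5]].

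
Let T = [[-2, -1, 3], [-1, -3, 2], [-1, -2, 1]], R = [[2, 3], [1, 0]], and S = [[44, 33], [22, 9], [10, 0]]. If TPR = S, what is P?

Isolating P: multiply by T⁻¹ from the left and R⁻¹ from the right, so P = T⁻¹SR⁻¹.
det T = -4; the adjugate gives T⁻¹ = [[-1/4, 5/4, -7/4], [1/4, -1/4, -1/4], [1/4, 3/4, -5/4]].
det R = -3, so R⁻¹ = [[0, 1], [1/3, -2/3]].
T⁻¹S = [[-1, 3], [3, 6], [15, 15]].
P = (T⁻¹S)R⁻¹ = [[1, -3], [2, -1], [5, 5]].

P = [[1, -3], [2, -1], [5, 5]]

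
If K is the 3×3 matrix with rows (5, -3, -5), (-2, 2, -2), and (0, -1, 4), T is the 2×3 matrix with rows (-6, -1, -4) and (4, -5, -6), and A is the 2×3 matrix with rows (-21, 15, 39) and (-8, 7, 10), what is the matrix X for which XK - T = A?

X = [[-5, 1, 3], [0, 2, 2]]

XK = A + T = [[-27, 14, 35], [-4, 2, 4]].
K is on the right of X, so right-multiply by K⁻¹: X = (A + T)K⁻¹.
K has determinant -4; K⁻¹ = [[-3/2, -17/4, -4], [-2, -5, -5], [-1/2, -5/4, -1]].
X = (A + T)K⁻¹ = [[-5, 1, 3], [0, 2, 2]].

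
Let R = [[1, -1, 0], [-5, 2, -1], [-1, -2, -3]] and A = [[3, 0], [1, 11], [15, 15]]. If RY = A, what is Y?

Y = [[-2, -3], [-5, -3], [-1, -2]]

R is on the left of Y, so left-multiply by R⁻¹: Y = R⁻¹A.
R has determinant 6; R⁻¹ = [[-4/3, -1/2, 1/6], [-7/3, -1/2, 1/6], [2, 1/2, -1/2]].
Y = R⁻¹A = [[-4/3, -1/2, 1/6], [-7/3, -1/2, 1/6], [2, 1/2, -1/2]] · [[3, 0], [1, 11], [15, 15]] = [[-2, -3], [-5, -3], [-1, -2]].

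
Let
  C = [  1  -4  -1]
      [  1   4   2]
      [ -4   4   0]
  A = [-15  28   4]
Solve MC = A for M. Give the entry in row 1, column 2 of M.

Right-multiplying both sides by C⁻¹ gives M = AC⁻¹.
C has determinant 4; C⁻¹ = [[-2, -1, -1], [-2, -1, -3/4], [5, 3, 2]].
M = AC⁻¹ = [[-15, 28, 4]] · [[-2, -1, -1], [-2, -1, -3/4], [5, 3, 2]] = [[-6, -1, 2]].

-1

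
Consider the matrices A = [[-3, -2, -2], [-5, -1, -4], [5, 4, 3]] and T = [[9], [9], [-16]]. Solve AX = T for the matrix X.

X = [[3], [-4], [-5]]

Since A multiplies X on the left, X = A⁻¹T.
det A = 1; the adjugate gives A⁻¹ = [[13, -2, 6], [-5, 1, -2], [-15, 2, -7]].
X = A⁻¹T = [[13, -2, 6], [-5, 1, -2], [-15, 2, -7]] · [[9], [9], [-16]] = [[3], [-4], [-5]].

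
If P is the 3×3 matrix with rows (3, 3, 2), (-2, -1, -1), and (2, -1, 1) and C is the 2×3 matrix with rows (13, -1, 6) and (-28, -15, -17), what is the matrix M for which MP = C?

P is on the right of M, so right-multiply by P⁻¹: M = CP⁻¹.
P has determinant 2; P⁻¹ = [[-1, -5/2, -1/2], [0, -1/2, -1/2], [2, 9/2, 3/2]].
M = CP⁻¹ = [[13, -1, 6], [-28, -15, -17]] · [[-1, -5/2, -1/2], [0, -1/2, -1/2], [2, 9/2, 3/2]] = [[-1, -5, 3], [-6, 1, -4]].

M = [[-1, -5, 3], [-6, 1, -4]]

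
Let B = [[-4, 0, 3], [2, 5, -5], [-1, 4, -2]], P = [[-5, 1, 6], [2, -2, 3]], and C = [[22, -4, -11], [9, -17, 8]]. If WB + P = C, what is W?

W = [[-4, 3, -5], [0, 1, -5]]

WB = C − P = [[27, -5, -17], [7, -15, 5]].
B is on the right of W, so right-multiply by B⁻¹: W = (C − P)B⁻¹.
B has determinant -1; B⁻¹ = [[-10, -12, 15], [-9, -11, 14], [-13, -16, 20]].
W = (C − P)B⁻¹ = [[-4, 3, -5], [0, 1, -5]].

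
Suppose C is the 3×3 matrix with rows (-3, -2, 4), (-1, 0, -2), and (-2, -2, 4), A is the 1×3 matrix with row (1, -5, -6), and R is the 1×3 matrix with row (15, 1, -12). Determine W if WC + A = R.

W = [[-5, -3, 2]]

WC = R − A = [[14, 6, -6]].
Right-multiplying both sides by C⁻¹ gives W = (R − A)C⁻¹.
C has determinant 4; C⁻¹ = [[-1, 0, 1], [2, -1, -5/2], [1/2, -1/2, -1/2]].
W = (R − A)C⁻¹ = [[-5, -3, 2]].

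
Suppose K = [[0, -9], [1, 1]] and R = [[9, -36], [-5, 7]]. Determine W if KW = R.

W = [[-4, 3], [-1, 4]]

Left-multiplying both sides by K⁻¹ gives W = K⁻¹R.
det K = 9; the adjugate gives K⁻¹ = [[1/9, 1], [-1/9, 0]].
W = K⁻¹R = [[1/9, 1], [-1/9, 0]] · [[9, -36], [-5, 7]] = [[-4, 3], [-1, 4]].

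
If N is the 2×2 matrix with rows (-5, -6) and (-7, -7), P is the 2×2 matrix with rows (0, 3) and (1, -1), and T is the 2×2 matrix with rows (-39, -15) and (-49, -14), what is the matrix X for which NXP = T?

X = [[0, 3], [3, 4]]

Left-multiply by N⁻¹ and right-multiply by P⁻¹: X = N⁻¹TP⁻¹.
N has determinant -7; N⁻¹ = [[1, -6/7], [-1, 5/7]].
det P = -3; the adjugate gives P⁻¹ = [[1/3, 1], [1/3, 0]].
N⁻¹T = [[3, -3], [4, 5]].
X = (N⁻¹T)P⁻¹ = [[0, 3], [3, 4]].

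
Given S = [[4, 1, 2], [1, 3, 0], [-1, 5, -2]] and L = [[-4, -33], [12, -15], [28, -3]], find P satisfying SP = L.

P = [[0, -6], [4, -3], [-4, -3]]

Left-multiplying both sides by S⁻¹ gives P = S⁻¹L.
S has determinant -6; S⁻¹ = [[1, -2, 1], [-1/3, 1, -1/3], [-4/3, 7/2, -11/6]].
P = S⁻¹L = [[1, -2, 1], [-1/3, 1, -1/3], [-4/3, 7/2, -11/6]] · [[-4, -33], [12, -15], [28, -3]] = [[0, -6], [4, -3], [-4, -3]].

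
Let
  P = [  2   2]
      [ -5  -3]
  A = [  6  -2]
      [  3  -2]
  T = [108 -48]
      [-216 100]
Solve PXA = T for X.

X = [[2, 5], [4, 1]]

Isolating X: multiply by P⁻¹ from the left and A⁻¹ from the right, so X = P⁻¹TA⁻¹.
det P = 4; the adjugate gives P⁻¹ = [[-3/4, -1/2], [5/4, 1/2]].
A has determinant -6; A⁻¹ = [[1/3, -1/3], [1/2, -1]].
P⁻¹T = [[27, -14], [27, -10]].
X = (P⁻¹T)A⁻¹ = [[2, 5], [4, 1]].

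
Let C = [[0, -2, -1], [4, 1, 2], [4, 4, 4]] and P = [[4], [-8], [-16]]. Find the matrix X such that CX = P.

Since C multiplies X on the left, X = C⁻¹P.
det C = 4, so C⁻¹ = [[-1, 1, -3/4], [-2, 1, -1], [3, -2, 2]].
X = C⁻¹P = [[-1, 1, -3/4], [-2, 1, -1], [3, -2, 2]] · [[4], [-8], [-16]] = [[0], [0], [-4]].

X = [[0], [0], [-4]]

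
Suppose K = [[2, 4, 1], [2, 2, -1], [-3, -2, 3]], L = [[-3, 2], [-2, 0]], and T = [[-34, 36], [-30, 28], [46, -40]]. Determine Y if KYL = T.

Y = [[2, -1], [4, -2], [-2, 0]]

Left-multiply by K⁻¹ and right-multiply by L⁻¹: Y = K⁻¹TL⁻¹.
K has determinant -2; K⁻¹ = [[-2, 7, 3], [3/2, -9/2, -2], [-1, 4, 2]].
det L = 4, so L⁻¹ = [[0, -1/2], [1/2, -3/4]].
K⁻¹T = [[-4, 4], [-8, 8], [6, -4]].
Y = (K⁻¹T)L⁻¹ = [[2, -1], [4, -2], [-2, 0]].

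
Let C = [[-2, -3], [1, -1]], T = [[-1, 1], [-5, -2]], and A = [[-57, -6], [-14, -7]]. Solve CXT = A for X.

X = [[-3, 0], [-2, -3]]

Left-multiply by C⁻¹ and right-multiply by T⁻¹: X = C⁻¹AT⁻¹.
det C = 5, so C⁻¹ = [[-1/5, 3/5], [-1/5, -2/5]].
det T = 7, so T⁻¹ = [[-2/7, -1/7], [5/7, -1/7]].
C⁻¹A = [[3, -3], [17, 4]].
X = (C⁻¹A)T⁻¹ = [[-3, 0], [-2, -3]].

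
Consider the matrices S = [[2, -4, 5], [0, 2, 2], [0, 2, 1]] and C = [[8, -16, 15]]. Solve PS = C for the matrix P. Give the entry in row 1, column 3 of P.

5

Since S sits to the right of P, P = CS⁻¹.
S has determinant -4; S⁻¹ = [[1/2, -7/2, 9/2], [0, -1/2, 1], [0, 1, -1]].
P = CS⁻¹ = [[8, -16, 15]] · [[1/2, -7/2, 9/2], [0, -1/2, 1], [0, 1, -1]] = [[4, -5, 5]].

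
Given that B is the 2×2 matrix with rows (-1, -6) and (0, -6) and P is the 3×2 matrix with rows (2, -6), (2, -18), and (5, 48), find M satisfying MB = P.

M = [[-2, 3], [-2, 5], [-5, -3]]

B is on the right of M, so right-multiply by B⁻¹: M = PB⁻¹.
det B = 6, so B⁻¹ = [[-1, 1], [0, -1/6]].
M = PB⁻¹ = [[2, -6], [2, -18], [5, 48]] · [[-1, 1], [0, -1/6]] = [[-2, 3], [-2, 5], [-5, -3]].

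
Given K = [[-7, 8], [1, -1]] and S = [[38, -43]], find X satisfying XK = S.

X = [[-5, 3]]

Since K sits to the right of X, X = SK⁻¹.
det K = -1; the adjugate gives K⁻¹ = [[1, 8], [1, 7]].
X = SK⁻¹ = [[38, -43]] · [[1, 8], [1, 7]] = [[-5, 3]].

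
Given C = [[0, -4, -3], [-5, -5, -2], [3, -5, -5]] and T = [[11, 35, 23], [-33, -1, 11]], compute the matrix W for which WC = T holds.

C is on the right of W, so right-multiply by C⁻¹: W = TC⁻¹.
det C = 4, so C⁻¹ = [[15/4, -5/4, -7/4], [-31/4, 9/4, 15/4], [10, -3, -5]].
W = TC⁻¹ = [[11, 35, 23], [-33, -1, 11]] · [[15/4, -5/4, -7/4], [-31/4, 9/4, 15/4], [10, -3, -5]] = [[0, -4, -3], [-6, 6, -1]].

W = [[0, -4, -3], [-6, 6, -1]]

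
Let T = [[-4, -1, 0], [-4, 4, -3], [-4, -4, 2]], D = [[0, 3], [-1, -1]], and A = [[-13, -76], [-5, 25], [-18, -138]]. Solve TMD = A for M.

M = [[4, -3], [5, -1], [-2, 1]]

M = T⁻¹AD⁻¹ (apply T⁻¹ on the left and D⁻¹ on the right).
det T = -4; the adjugate gives T⁻¹ = [[1, -1/2, -3/4], [-5, 2, 3], [-8, 3, 5]].
D has determinant 3; D⁻¹ = [[-1/3, -1], [1/3, 0]].
T⁻¹A = [[3, 15], [1, 16], [-1, -7]].
M = (T⁻¹A)D⁻¹ = [[4, -3], [5, -1], [-2, 1]].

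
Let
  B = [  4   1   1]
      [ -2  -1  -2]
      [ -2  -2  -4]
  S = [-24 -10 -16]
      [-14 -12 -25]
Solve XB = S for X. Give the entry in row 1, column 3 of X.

2

Since B sits to the right of X, X = SB⁻¹.
det B = -2; the adjugate gives B⁻¹ = [[0, -1, 1/2], [2, 7, -3], [-1, -3, 1]].
X = SB⁻¹ = [[-24, -10, -16], [-14, -12, -25]] · [[0, -1, 1/2], [2, 7, -3], [-1, -3, 1]] = [[-4, 2, 2], [1, 5, 4]].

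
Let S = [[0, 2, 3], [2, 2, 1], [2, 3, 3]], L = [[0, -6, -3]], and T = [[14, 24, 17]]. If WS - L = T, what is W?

WS = T + L = [[14, 18, 14]].
Since S sits to the right of W, W = (T + L)S⁻¹.
det S = -2, so S⁻¹ = [[-3/2, -3/2, 2], [2, 3, -3], [-1, -2, 2]].
W = (T + L)S⁻¹ = [[1, 5, 2]].

W = [[1, 5, 2]]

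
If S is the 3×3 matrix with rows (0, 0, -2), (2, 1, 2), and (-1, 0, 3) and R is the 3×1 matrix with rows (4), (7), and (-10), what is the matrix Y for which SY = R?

Since S multiplies Y on the left, Y = S⁻¹R.
det S = -2; the adjugate gives S⁻¹ = [[-3/2, 0, -1], [4, 1, 2], [-1/2, 0, 0]].
Y = S⁻¹R = [[-3/2, 0, -1], [4, 1, 2], [-1/2, 0, 0]] · [[4], [7], [-10]] = [[4], [3], [-2]].

Y = [[4], [3], [-2]]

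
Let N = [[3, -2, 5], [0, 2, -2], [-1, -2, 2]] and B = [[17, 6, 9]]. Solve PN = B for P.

Right-multiplying both sides by N⁻¹ gives P = BN⁻¹.
N has determinant 6; N⁻¹ = [[0, -1, -1], [1/3, 11/6, 1], [1/3, 4/3, 1]].
P = BN⁻¹ = [[17, 6, 9]] · [[0, -1, -1], [1/3, 11/6, 1], [1/3, 4/3, 1]] = [[5, 6, -2]].

P = [[5, 6, -2]]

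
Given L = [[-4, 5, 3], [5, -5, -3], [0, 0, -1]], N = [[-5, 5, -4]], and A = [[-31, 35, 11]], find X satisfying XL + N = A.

XL = A − N = [[-26, 30, 15]].
Right-multiplying both sides by L⁻¹ gives X = (A − N)L⁻¹.
det L = 5; the adjugate gives L⁻¹ = [[1, 1, 0], [1, 4/5, 3/5], [0, 0, -1]].
X = (A − N)L⁻¹ = [[4, -2, 3]].

X = [[4, -2, 3]]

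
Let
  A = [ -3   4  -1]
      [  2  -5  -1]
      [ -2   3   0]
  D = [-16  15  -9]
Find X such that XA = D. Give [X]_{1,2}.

3

A is on the right of X, so right-multiply by A⁻¹: X = DA⁻¹.
det A = 3; the adjugate gives A⁻¹ = [[1, -1, -3], [2/3, -2/3, -5/3], [-4/3, 1/3, 7/3]].
X = DA⁻¹ = [[-16, 15, -9]] · [[1, -1, -3], [2/3, -2/3, -5/3], [-4/3, 1/3, 7/3]] = [[6, 3, 2]].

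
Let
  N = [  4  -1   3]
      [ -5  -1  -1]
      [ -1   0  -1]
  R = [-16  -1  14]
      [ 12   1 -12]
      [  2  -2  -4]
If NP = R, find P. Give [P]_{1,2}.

-2

N is on the left of P, so left-multiply by N⁻¹: P = N⁻¹R.
det N = 5, so N⁻¹ = [[1/5, -1/5, 4/5], [-4/5, -1/5, -11/5], [-1/5, 1/5, -9/5]].
P = N⁻¹R = [[1/5, -1/5, 4/5], [-4/5, -1/5, -11/5], [-1/5, 1/5, -9/5]] · [[-16, -1, 14], [12, 1, -12], [2, -2, -4]] = [[-4, -2, 2], [6, 5, 0], [2, 4, 2]].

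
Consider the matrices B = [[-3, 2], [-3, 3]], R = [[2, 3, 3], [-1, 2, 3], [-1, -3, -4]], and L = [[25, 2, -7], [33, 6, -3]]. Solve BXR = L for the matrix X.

Isolating X: multiply by B⁻¹ from the left and R⁻¹ from the right, so X = B⁻¹LR⁻¹.
det B = -3, so B⁻¹ = [[-1, 2/3], [-1, 1]].
R has determinant -4; R⁻¹ = [[-1/4, -3/4, -3/4], [7/4, 5/4, 9/4], [-5/4, -3/4, -7/4]].
B⁻¹L = [[-3, 2, 5], [8, 4, 4]].
X = (B⁻¹L)R⁻¹ = [[-2, 1, -2], [0, -4, -4]].

X = [[-2, 1, -2], [0, -4, -4]]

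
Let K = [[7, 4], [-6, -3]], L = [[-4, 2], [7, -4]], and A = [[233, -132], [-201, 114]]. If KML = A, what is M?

Isolating M: multiply by K⁻¹ from the left and L⁻¹ from the right, so M = K⁻¹AL⁻¹.
det K = 3; the adjugate gives K⁻¹ = [[-1, -4/3], [2, 7/3]].
det L = 2; the adjugate gives L⁻¹ = [[-2, -1], [-7/2, -2]].
K⁻¹A = [[35, -20], [-3, 2]].
M = (K⁻¹A)L⁻¹ = [[0, 5], [-1, -1]].

M = [[0, 5], [-1, -1]]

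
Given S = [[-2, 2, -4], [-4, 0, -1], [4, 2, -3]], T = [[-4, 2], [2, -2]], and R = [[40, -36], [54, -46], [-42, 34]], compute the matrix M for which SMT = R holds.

M = [[1, -5], [0, 5], [0, 1]]

Isolating M: multiply by S⁻¹ from the left and T⁻¹ from the right, so M = S⁻¹RT⁻¹.
S has determinant -4; S⁻¹ = [[-1/2, 1/2, 1/2], [4, -11/2, -7/2], [2, -3, -2]].
det T = 4; the adjugate gives T⁻¹ = [[-1/2, -1/2], [-1/2, -1]].
S⁻¹R = [[-14, 12], [10, -10], [2, -2]].
M = (S⁻¹R)T⁻¹ = [[1, -5], [0, 5], [0, 1]].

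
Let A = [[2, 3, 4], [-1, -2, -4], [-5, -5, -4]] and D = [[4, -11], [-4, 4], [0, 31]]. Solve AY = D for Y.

Left-multiplying both sides by A⁻¹ gives Y = A⁻¹D.
A has determinant 4; A⁻¹ = [[-3, -2, -1], [4, 3, 1], [-5/4, -5/4, -1/4]].
Y = A⁻¹D = [[-3, -2, -1], [4, 3, 1], [-5/4, -5/4, -1/4]] · [[4, -11], [-4, 4], [0, 31]] = [[-4, -6], [4, -1], [0, 1]].

Y = [[-4, -6], [4, -1], [0, 1]]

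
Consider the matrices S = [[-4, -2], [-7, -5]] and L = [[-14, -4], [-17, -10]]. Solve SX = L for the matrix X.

X = [[6, 0], [-5, 2]]

Since S multiplies X on the left, X = S⁻¹L.
det S = 6, so S⁻¹ = [[-5/6, 1/3], [7/6, -2/3]].
X = S⁻¹L = [[-5/6, 1/3], [7/6, -2/3]] · [[-14, -4], [-17, -10]] = [[6, 0], [-5, 2]].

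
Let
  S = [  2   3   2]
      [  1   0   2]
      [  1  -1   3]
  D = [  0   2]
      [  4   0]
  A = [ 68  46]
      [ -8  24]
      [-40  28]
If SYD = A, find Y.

Isolating Y: multiply by S⁻¹ from the left and D⁻¹ from the right, so Y = S⁻¹AD⁻¹.
det S = -1, so S⁻¹ = [[-2, 11, -6], [1, -4, 2], [1, -5, 3]].
det D = -8, so D⁻¹ = [[0, 1/4], [1/2, 0]].
S⁻¹A = [[16, 4], [20, 6], [-12, 10]].
Y = (S⁻¹A)D⁻¹ = [[2, 4], [3, 5], [5, -3]].

Y = [[2, 4], [3, 5], [5, -3]]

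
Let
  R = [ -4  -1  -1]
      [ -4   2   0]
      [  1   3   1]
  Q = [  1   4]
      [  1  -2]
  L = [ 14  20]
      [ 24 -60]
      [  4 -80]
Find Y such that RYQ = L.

Y = [[-2, -4], [-5, 5], [5, 5]]

Left-multiply by R⁻¹ and right-multiply by Q⁻¹: Y = R⁻¹LQ⁻¹.
det R = 2, so R⁻¹ = [[1, -1, 1], [2, -3/2, 2], [-7, 11/2, -6]].
Q has determinant -6; Q⁻¹ = [[1/3, 2/3], [1/6, -1/6]].
R⁻¹L = [[-6, 0], [0, -30], [10, 10]].
Y = (R⁻¹L)Q⁻¹ = [[-2, -4], [-5, 5], [5, 5]].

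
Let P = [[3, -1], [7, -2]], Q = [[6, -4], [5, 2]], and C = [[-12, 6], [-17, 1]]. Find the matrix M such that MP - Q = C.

MP = C + Q = [[-6, 2], [-12, 3]].
Since P sits to the right of M, M = (C + Q)P⁻¹.
det P = 1; the adjugate gives P⁻¹ = [[-2, 1], [-7, 3]].
M = (C + Q)P⁻¹ = [[-2, 0], [3, -3]].

M = [[-2, 0], [3, -3]]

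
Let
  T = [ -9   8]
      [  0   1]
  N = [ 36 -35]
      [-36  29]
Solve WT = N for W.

Since T sits to the right of W, W = NT⁻¹.
T has determinant -9; T⁻¹ = [[-1/9, 8/9], [0, 1]].
W = NT⁻¹ = [[36, -35], [-36, 29]] · [[-1/9, 8/9], [0, 1]] = [[-4, -3], [4, -3]].

W = [[-4, -3], [4, -3]]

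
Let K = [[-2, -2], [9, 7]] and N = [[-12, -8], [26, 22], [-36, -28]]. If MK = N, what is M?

Right-multiplying both sides by K⁻¹ gives M = NK⁻¹.
K has determinant 4; K⁻¹ = [[7/4, 1/2], [-9/4, -1/2]].
M = NK⁻¹ = [[-12, -8], [26, 22], [-36, -28]] · [[7/4, 1/2], [-9/4, -1/2]] = [[-3, -2], [-4, 2], [0, -4]].

M = [[-3, -2], [-4, 2], [0, -4]]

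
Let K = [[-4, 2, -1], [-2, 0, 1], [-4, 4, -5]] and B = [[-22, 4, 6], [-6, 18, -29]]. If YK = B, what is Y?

Y = [[4, 5, -1], [-1, -5, 5]]

Right-multiplying both sides by K⁻¹ gives Y = BK⁻¹.
det K = -4; the adjugate gives K⁻¹ = [[1, -3/2, -1/2], [7/2, -4, -3/2], [2, -2, -1]].
Y = BK⁻¹ = [[-22, 4, 6], [-6, 18, -29]] · [[1, -3/2, -1/2], [7/2, -4, -3/2], [2, -2, -1]] = [[4, 5, -1], [-1, -5, 5]].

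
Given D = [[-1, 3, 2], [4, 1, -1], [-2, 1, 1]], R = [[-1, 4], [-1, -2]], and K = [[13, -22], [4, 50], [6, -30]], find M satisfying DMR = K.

Left-multiply by D⁻¹ and right-multiply by R⁻¹: M = D⁻¹KR⁻¹.
D has determinant 4; D⁻¹ = [[1/2, -1/4, -5/4], [-1/2, 3/4, 7/4], [3/2, -5/4, -13/4]].
R has determinant 6; R⁻¹ = [[-1/3, -2/3], [1/6, -1/6]].
D⁻¹K = [[-2, 14], [7, -4], [-5, 2]].
M = (D⁻¹K)R⁻¹ = [[3, -1], [-3, -4], [2, 3]].

M = [[3, -1], [-3, -4], [2, 3]]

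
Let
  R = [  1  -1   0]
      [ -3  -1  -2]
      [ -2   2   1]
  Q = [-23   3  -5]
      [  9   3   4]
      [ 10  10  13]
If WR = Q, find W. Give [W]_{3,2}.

-5

R is on the right of W, so right-multiply by R⁻¹: W = QR⁻¹.
R has determinant -4; R⁻¹ = [[-3/4, -1/4, -1/2], [-7/4, -1/4, -1/2], [2, 0, 1]].
W = QR⁻¹ = [[-23, 3, -5], [9, 3, 4], [10, 10, 13]] · [[-3/4, -1/4, -1/2], [-7/4, -1/4, -1/2], [2, 0, 1]] = [[2, 5, 5], [-4, -3, -2], [1, -5, 3]].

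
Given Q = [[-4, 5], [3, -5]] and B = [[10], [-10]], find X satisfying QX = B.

X = [[0], [2]]

Q is on the left of X, so left-multiply by Q⁻¹: X = Q⁻¹B.
det Q = 5, so Q⁻¹ = [[-1, -1], [-3/5, -4/5]].
X = Q⁻¹B = [[-1, -1], [-3/5, -4/5]] · [[10], [-10]] = [[0], [2]].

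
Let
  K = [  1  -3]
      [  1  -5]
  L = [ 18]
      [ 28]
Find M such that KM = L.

Since K multiplies M on the left, M = K⁻¹L.
K has determinant -2; K⁻¹ = [[5/2, -3/2], [1/2, -1/2]].
M = K⁻¹L = [[5/2, -3/2], [1/2, -1/2]] · [[18], [28]] = [[3], [-5]].

M = [[3], [-5]]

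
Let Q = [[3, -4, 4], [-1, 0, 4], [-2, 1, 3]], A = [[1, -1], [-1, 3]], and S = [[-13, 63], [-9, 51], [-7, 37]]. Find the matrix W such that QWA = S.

W = Q⁻¹SA⁻¹ (apply Q⁻¹ on the left and A⁻¹ on the right).
Q has determinant 4; Q⁻¹ = [[-1, 4, -4], [-5/4, 17/4, -4], [-1/4, 5/4, -1]].
det A = 2, so A⁻¹ = [[3/2, 1/2], [1/2, 1/2]].
Q⁻¹S = [[5, -7], [6, -10], [-1, 11]].
W = (Q⁻¹S)A⁻¹ = [[4, -1], [4, -2], [4, 5]].

W = [[4, -1], [4, -2], [4, 5]]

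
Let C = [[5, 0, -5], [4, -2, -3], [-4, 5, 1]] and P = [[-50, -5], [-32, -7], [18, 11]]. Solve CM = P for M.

Since C multiplies M on the left, M = C⁻¹P.
det C = 5; the adjugate gives C⁻¹ = [[13/5, -5, -2], [8/5, -3, -1], [12/5, -5, -2]].
M = C⁻¹P = [[13/5, -5, -2], [8/5, -3, -1], [12/5, -5, -2]] · [[-50, -5], [-32, -7], [18, 11]] = [[-6, 0], [-2, 2], [4, 1]].

M = [[-6, 0], [-2, 2], [4, 1]]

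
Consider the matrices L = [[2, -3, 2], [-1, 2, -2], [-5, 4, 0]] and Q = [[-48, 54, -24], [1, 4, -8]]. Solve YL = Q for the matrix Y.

Right-multiplying both sides by L⁻¹ gives Y = QL⁻¹.
det L = -2; the adjugate gives L⁻¹ = [[-4, -4, -1], [-5, -5, -1], [-3, -7/2, -1/2]].
Y = QL⁻¹ = [[-48, 54, -24], [1, 4, -8]] · [[-4, -4, -1], [-5, -5, -1], [-3, -7/2, -1/2]] = [[-6, 6, 6], [0, 4, -1]].

Y = [[-6, 6, 6], [0, 4, -1]]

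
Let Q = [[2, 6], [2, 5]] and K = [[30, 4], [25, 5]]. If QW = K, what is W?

W = [[0, 5], [5, -1]]

Since Q multiplies W on the left, W = Q⁻¹K.
det Q = -2; the adjugate gives Q⁻¹ = [[-5/2, 3], [1, -1]].
W = Q⁻¹K = [[-5/2, 3], [1, -1]] · [[30, 4], [25, 5]] = [[0, 5], [5, -1]].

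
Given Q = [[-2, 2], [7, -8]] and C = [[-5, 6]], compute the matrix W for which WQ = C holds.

Since Q sits to the right of W, W = CQ⁻¹.
det Q = 2, so Q⁻¹ = [[-4, -1], [-7/2, -1]].
W = CQ⁻¹ = [[-5, 6]] · [[-4, -1], [-7/2, -1]] = [[-1, -1]].

W = [[-1, -1]]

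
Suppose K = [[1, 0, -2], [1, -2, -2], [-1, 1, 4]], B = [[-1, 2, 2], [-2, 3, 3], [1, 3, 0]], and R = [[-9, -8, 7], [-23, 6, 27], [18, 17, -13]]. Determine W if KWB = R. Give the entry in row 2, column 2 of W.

W = K⁻¹RB⁻¹ (apply K⁻¹ on the left and B⁻¹ on the right).
det K = -4, so K⁻¹ = [[3/2, 1/2, 1], [1/2, -1/2, 0], [1/4, 1/4, 1/2]].
B has determinant -3; B⁻¹ = [[3, -2, 0], [-1, 2/3, 1/3], [3, -5/3, -1/3]].
K⁻¹R = [[-7, 8, 11], [7, -7, -10], [1, 8, 2]].
W = (K⁻¹R)B⁻¹ = [[4, 1, -1], [-2, -2, 1], [1, 0, 2]].

-2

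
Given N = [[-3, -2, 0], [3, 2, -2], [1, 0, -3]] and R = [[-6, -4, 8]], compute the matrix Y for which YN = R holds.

N is on the right of Y, so right-multiply by N⁻¹: Y = RN⁻¹.
N has determinant 4; N⁻¹ = [[-3/2, -3/2, 1], [7/4, 9/4, -3/2], [-1/2, -1/2, 0]].
Y = RN⁻¹ = [[-6, -4, 8]] · [[-3/2, -3/2, 1], [7/4, 9/4, -3/2], [-1/2, -1/2, 0]] = [[-2, -4, 0]].

Y = [[-2, -4, 0]]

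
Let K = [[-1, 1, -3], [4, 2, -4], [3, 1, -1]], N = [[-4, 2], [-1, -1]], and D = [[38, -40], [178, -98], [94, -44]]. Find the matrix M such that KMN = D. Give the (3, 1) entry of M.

5

Left-multiply by K⁻¹ and right-multiply by N⁻¹: M = K⁻¹DN⁻¹.
det K = -4; the adjugate gives K⁻¹ = [[-1/2, 1/2, -1/2], [2, -5/2, 4], [1/2, -1, 3/2]].
N has determinant 6; N⁻¹ = [[-1/6, -1/3], [1/6, -2/3]].
K⁻¹D = [[23, -7], [7, -11], [-18, 12]].
M = (K⁻¹D)N⁻¹ = [[-5, -3], [-3, 5], [5, -2]].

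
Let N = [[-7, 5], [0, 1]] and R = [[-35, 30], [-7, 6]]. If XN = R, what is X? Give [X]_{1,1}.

Since N sits to the right of X, X = RN⁻¹.
det N = -7, so N⁻¹ = [[-1/7, 5/7], [0, 1]].
X = RN⁻¹ = [[-35, 30], [-7, 6]] · [[-1/7, 5/7], [0, 1]] = [[5, 5], [1, 1]].

5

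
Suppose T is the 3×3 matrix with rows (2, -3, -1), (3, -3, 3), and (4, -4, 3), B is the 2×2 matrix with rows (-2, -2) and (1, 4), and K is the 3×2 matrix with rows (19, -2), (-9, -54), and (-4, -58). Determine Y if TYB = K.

Y = [[-2, 0], [2, 3], [3, -2]]

Y = T⁻¹KB⁻¹ (apply T⁻¹ on the left and B⁻¹ on the right).
det T = -3, so T⁻¹ = [[-1, -13/3, 4], [-1, -10/3, 3], [0, 4/3, -1]].
det B = -6, so B⁻¹ = [[-2/3, -1/3], [1/6, 1/3]].
T⁻¹K = [[4, 4], [-1, 8], [-8, -14]].
Y = (T⁻¹K)B⁻¹ = [[-2, 0], [2, 3], [3, -2]].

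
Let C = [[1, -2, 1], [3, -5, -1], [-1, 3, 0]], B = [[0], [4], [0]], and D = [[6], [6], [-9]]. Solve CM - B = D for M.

M = [[-3], [-4], [1]]

CM = D + B = [[6], [10], [-9]].
Since C multiplies M on the left, M = C⁻¹(D + B).
C has determinant 5; C⁻¹ = [[3/5, 3/5, 7/5], [1/5, 1/5, 4/5], [4/5, -1/5, 1/5]].
M = C⁻¹(D + B) = [[-3], [-4], [1]].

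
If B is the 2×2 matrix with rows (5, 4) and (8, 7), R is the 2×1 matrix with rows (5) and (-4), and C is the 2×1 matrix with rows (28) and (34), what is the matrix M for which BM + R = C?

M = [[3], [2]]

BM = C − R = [[23], [38]].
Left-multiplying both sides by B⁻¹ gives M = B⁻¹(C − R).
det B = 3; the adjugate gives B⁻¹ = [[7/3, -4/3], [-8/3, 5/3]].
M = B⁻¹(C − R) = [[3], [2]].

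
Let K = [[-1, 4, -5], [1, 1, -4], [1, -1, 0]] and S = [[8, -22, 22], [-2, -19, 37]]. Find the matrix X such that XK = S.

Right-multiplying both sides by K⁻¹ gives X = SK⁻¹.
det K = -2, so K⁻¹ = [[2, -5/2, 11/2], [2, -5/2, 9/2], [1, -3/2, 5/2]].
X = SK⁻¹ = [[8, -22, 22], [-2, -19, 37]] · [[2, -5/2, 11/2], [2, -5/2, 9/2], [1, -3/2, 5/2]] = [[-6, 2, 0], [-5, -3, -4]].

X = [[-6, 2, 0], [-5, -3, -4]]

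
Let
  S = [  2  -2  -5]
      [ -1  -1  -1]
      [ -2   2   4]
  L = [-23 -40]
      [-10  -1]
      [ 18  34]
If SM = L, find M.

M = [[3, -5], [2, 0], [5, 6]]

S is on the left of M, so left-multiply by S⁻¹: M = S⁻¹L.
det S = 4, so S⁻¹ = [[-1/2, -1/2, -3/4], [3/2, -1/2, 7/4], [-1, 0, -1]].
M = S⁻¹L = [[-1/2, -1/2, -3/4], [3/2, -1/2, 7/4], [-1, 0, -1]] · [[-23, -40], [-10, -1], [18, 34]] = [[3, -5], [2, 0], [5, 6]].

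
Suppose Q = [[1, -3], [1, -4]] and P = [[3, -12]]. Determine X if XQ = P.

Right-multiplying both sides by Q⁻¹ gives X = PQ⁻¹.
det Q = -1, so Q⁻¹ = [[4, -3], [1, -1]].
X = PQ⁻¹ = [[3, -12]] · [[4, -3], [1, -1]] = [[0, 3]].

X = [[0, 3]]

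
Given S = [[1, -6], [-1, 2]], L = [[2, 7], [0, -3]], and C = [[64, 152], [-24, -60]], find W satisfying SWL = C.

Isolating W: multiply by S⁻¹ from the left and L⁻¹ from the right, so W = S⁻¹CL⁻¹.
det S = -4, so S⁻¹ = [[-1/2, -3/2], [-1/4, -1/4]].
L has determinant -6; L⁻¹ = [[1/2, 7/6], [0, -1/3]].
S⁻¹C = [[4, 14], [-10, -23]].
W = (S⁻¹C)L⁻¹ = [[2, 0], [-5, -4]].

W = [[2, 0], [-5, -4]]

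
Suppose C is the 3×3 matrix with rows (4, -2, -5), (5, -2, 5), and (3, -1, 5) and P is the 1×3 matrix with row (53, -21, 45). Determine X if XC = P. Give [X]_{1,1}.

Since C sits to the right of X, X = PC⁻¹.
det C = -5, so C⁻¹ = [[1, -3, 4], [2, -7, 9], [-1/5, 2/5, -2/5]].
X = PC⁻¹ = [[53, -21, 45]] · [[1, -3, 4], [2, -7, 9], [-1/5, 2/5, -2/5]] = [[2, 6, 5]].

2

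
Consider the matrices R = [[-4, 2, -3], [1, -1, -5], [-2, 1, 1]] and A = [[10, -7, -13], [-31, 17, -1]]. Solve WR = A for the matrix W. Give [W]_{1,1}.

-2

R is on the right of W, so right-multiply by R⁻¹: W = AR⁻¹.
det R = 5, so R⁻¹ = [[4/5, -1, -13/5], [9/5, -2, -23/5], [-1/5, 0, 2/5]].
W = AR⁻¹ = [[10, -7, -13], [-31, 17, -1]] · [[4/5, -1, -13/5], [9/5, -2, -23/5], [-1/5, 0, 2/5]] = [[-2, 4, 1], [6, -3, 2]].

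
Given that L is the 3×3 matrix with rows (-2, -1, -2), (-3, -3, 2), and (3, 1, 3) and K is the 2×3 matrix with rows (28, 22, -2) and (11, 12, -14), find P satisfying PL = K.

P = [[-2, -6, 2], [5, -5, 2]]

Since L sits to the right of P, P = KL⁻¹.
det L = -5, so L⁻¹ = [[11/5, -1/5, 8/5], [-3, 0, -2], [-6/5, 1/5, -3/5]].
P = KL⁻¹ = [[28, 22, -2], [11, 12, -14]] · [[11/5, -1/5, 8/5], [-3, 0, -2], [-6/5, 1/5, -3/5]] = [[-2, -6, 2], [5, -5, 2]].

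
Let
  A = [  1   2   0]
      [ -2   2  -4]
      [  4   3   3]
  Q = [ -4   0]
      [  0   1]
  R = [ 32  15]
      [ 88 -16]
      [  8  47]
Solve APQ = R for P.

P = [[-2, 5], [-3, 5], [5, 4]]

Left-multiply by A⁻¹ and right-multiply by Q⁻¹: P = A⁻¹RQ⁻¹.
det A = -2; the adjugate gives A⁻¹ = [[-9, 3, 4], [5, -3/2, -2], [7, -5/2, -3]].
det Q = -4, so Q⁻¹ = [[-1/4, 0], [0, 1]].
A⁻¹R = [[8, 5], [12, 5], [-20, 4]].
P = (A⁻¹R)Q⁻¹ = [[-2, 5], [-3, 5], [5, 4]].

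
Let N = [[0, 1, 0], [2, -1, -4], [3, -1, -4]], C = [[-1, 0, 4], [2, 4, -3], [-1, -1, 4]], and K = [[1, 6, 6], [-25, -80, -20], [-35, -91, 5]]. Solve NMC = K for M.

M = [[5, -3, -1], [1, 2, 2], [4, 4, 3]]

Left-multiply by N⁻¹ and right-multiply by C⁻¹: M = N⁻¹KC⁻¹.
N has determinant -4; N⁻¹ = [[0, -1, 1], [1, 0, 0], [-1/4, -3/4, 1/2]].
C has determinant -5; C⁻¹ = [[-13/5, 4/5, 16/5], [1, 0, -1], [-2/5, 1/5, 4/5]].
N⁻¹K = [[-10, -11, 25], [1, 6, 6], [1, 13, 16]].
M = (N⁻¹K)C⁻¹ = [[5, -3, -1], [1, 2, 2], [4, 4, 3]].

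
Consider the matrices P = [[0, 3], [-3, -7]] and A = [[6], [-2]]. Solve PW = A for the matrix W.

W = [[-4], [2]]

Since P multiplies W on the left, W = P⁻¹A.
det P = 9; the adjugate gives P⁻¹ = [[-7/9, -1/3], [1/3, 0]].
W = P⁻¹A = [[-7/9, -1/3], [1/3, 0]] · [[6], [-2]] = [[-4], [2]].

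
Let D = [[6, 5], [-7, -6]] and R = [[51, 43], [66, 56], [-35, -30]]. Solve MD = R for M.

M = [[5, -3], [4, -6], [0, 5]]

Right-multiplying both sides by D⁻¹ gives M = RD⁻¹.
D has determinant -1; D⁻¹ = [[6, 5], [-7, -6]].
M = RD⁻¹ = [[51, 43], [66, 56], [-35, -30]] · [[6, 5], [-7, -6]] = [[5, -3], [4, -6], [0, 5]].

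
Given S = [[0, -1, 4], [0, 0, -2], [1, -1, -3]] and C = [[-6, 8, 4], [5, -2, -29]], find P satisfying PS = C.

P = [[-2, 3, -6], [-3, 1, 5]]

S is on the right of P, so right-multiply by S⁻¹: P = CS⁻¹.
det S = 2, so S⁻¹ = [[-1, -7/2, 1], [-1, -2, 0], [0, -1/2, 0]].
P = CS⁻¹ = [[-6, 8, 4], [5, -2, -29]] · [[-1, -7/2, 1], [-1, -2, 0], [0, -1/2, 0]] = [[-2, 3, -6], [-3, 1, 5]].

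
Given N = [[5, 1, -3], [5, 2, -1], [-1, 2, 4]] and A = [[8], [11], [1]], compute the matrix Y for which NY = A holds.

Since N multiplies Y on the left, Y = N⁻¹A.
det N = -5, so N⁻¹ = [[-2, 2, -1], [19/5, -17/5, 2], [-12/5, 11/5, -1]].
Y = N⁻¹A = [[-2, 2, -1], [19/5, -17/5, 2], [-12/5, 11/5, -1]] · [[8], [11], [1]] = [[5], [-5], [4]].

Y = [[5], [-5], [4]]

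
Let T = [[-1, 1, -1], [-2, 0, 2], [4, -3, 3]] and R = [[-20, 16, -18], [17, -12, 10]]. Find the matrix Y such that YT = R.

Y = [[-2, -1, -6], [-3, -1, 3]]

Since T sits to the right of Y, Y = RT⁻¹.
det T = 2; the adjugate gives T⁻¹ = [[3, 0, 1], [7, 1/2, 2], [3, 1/2, 1]].
Y = RT⁻¹ = [[-20, 16, -18], [17, -12, 10]] · [[3, 0, 1], [7, 1/2, 2], [3, 1/2, 1]] = [[-2, -1, -6], [-3, -1, 3]].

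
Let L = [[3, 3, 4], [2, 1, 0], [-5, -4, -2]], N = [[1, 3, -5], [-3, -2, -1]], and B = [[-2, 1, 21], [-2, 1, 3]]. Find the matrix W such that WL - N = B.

W = [[5, -3, 2], [0, -5, -1]]

WL = B + N = [[-1, 4, 16], [-5, -1, 2]].
L is on the right of W, so right-multiply by L⁻¹: W = (B + N)L⁻¹.
L has determinant -6; L⁻¹ = [[1/3, 5/3, 2/3], [-2/3, -7/3, -4/3], [1/2, 1/2, 1/2]].
W = (B + N)L⁻¹ = [[5, -3, 2], [0, -5, -1]].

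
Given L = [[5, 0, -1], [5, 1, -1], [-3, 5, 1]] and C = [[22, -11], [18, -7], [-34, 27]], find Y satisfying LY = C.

Y = [[4, -2], [-4, 4], [-2, 1]]

Left-multiplying both sides by L⁻¹ gives Y = L⁻¹C.
det L = 2, so L⁻¹ = [[3, -5/2, 1/2], [-1, 1, 0], [14, -25/2, 5/2]].
Y = L⁻¹C = [[3, -5/2, 1/2], [-1, 1, 0], [14, -25/2, 5/2]] · [[22, -11], [18, -7], [-34, 27]] = [[4, -2], [-4, 4], [-2, 1]].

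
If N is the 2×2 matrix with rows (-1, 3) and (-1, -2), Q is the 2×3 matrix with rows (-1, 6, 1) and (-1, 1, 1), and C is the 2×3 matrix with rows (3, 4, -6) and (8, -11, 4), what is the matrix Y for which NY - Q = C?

NY = C + Q = [[2, 10, -5], [7, -10, 5]].
Left-multiplying both sides by N⁻¹ gives Y = N⁻¹(C + Q).
det N = 5; the adjugate gives N⁻¹ = [[-2/5, -3/5], [1/5, -1/5]].
Y = N⁻¹(C + Q) = [[-5, 2, -1], [-1, 4, -2]].

Y = [[-5, 2, -1], [-1, 4, -2]]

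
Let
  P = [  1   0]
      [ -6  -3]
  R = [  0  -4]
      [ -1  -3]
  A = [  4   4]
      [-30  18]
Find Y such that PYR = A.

Y = [[2, -4], [5, -2]]

Isolating Y: multiply by P⁻¹ from the left and R⁻¹ from the right, so Y = P⁻¹AR⁻¹.
det P = -3, so P⁻¹ = [[1, 0], [-2, -1/3]].
det R = -4, so R⁻¹ = [[3/4, -1], [-1/4, 0]].
P⁻¹A = [[4, 4], [2, -14]].
Y = (P⁻¹A)R⁻¹ = [[2, -4], [5, -2]].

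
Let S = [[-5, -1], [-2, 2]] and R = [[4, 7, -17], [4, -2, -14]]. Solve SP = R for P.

Left-multiplying both sides by S⁻¹ gives P = S⁻¹R.
det S = -12; the adjugate gives S⁻¹ = [[-1/6, -1/12], [-1/6, 5/12]].
P = S⁻¹R = [[-1/6, -1/12], [-1/6, 5/12]] · [[4, 7, -17], [4, -2, -14]] = [[-1, -1, 4], [1, -2, -3]].

P = [[-1, -1, 4], [1, -2, -3]]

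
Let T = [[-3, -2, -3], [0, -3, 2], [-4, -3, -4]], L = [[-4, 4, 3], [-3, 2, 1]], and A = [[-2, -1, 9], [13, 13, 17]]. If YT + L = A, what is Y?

Y = [[-2, 2, 1], [-4, 0, -1]]

YT = A − L = [[2, -5, 6], [16, 11, 16]].
Since T sits to the right of Y, Y = (A − L)T⁻¹.
T has determinant -2; T⁻¹ = [[-9, -1/2, 13/2], [4, 0, -3], [6, 1/2, -9/2]].
Y = (A − L)T⁻¹ = [[-2, 2, 1], [-4, 0, -1]].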